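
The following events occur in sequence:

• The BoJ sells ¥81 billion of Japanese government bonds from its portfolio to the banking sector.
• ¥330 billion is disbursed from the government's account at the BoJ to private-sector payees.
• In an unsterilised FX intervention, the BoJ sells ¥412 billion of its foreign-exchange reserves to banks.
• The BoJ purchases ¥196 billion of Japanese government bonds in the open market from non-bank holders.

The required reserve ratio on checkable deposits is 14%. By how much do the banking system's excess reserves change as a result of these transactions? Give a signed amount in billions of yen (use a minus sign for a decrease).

OMO sale (to banks) ¥81 billion: reserves −¥81B, deposits 0.
Government spending ¥330 billion: reserves +¥330B, deposits +¥330B.
FX sale ¥412 billion: reserves −¥412B, deposits 0.
Asset purchase (from non-banks) ¥196 billion: reserves +¥196B, deposits +¥196B.
Totals: Δreserves = +¥33B, Δdeposits = +¥526B.
Δrequired reserves = 14% × +¥526B = +¥73.64B.
Δexcess reserves = Δreserves − Δrequired = +¥33B − (+¥73.64B) = -¥40.64 billion.

-¥40.64 billion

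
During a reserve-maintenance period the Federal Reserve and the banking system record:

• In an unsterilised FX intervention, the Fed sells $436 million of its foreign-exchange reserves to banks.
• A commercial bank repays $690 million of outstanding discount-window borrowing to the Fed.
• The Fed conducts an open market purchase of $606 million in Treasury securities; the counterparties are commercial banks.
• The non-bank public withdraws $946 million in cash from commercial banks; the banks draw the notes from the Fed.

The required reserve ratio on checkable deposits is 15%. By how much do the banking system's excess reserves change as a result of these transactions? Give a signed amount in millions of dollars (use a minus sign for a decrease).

-$1324.1 million

FX sale $436 million: reserves −$436M, deposits 0.
Discount-window repayment $690 million: reserves −$690M, deposits 0.
OMO purchase (from banks) $606 million: reserves +$606M, deposits 0.
Currency withdrawal $946 million: reserves −$946M, deposits −$946M.
Totals: Δreserves = −$1466M, Δdeposits = −$946M.
Δrequired reserves = 15% × −$946M = −$141.9M.
Δexcess reserves = Δreserves − Δrequired = −$1466M − (−$141.9M) = -$1324.1 million.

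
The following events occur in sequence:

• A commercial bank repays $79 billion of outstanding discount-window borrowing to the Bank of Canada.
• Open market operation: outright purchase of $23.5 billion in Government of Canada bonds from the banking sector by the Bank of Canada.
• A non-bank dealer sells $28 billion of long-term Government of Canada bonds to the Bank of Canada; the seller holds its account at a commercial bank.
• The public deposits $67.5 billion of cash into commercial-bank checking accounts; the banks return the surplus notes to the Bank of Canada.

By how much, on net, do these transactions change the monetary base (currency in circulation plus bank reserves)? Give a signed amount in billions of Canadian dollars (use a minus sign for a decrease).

-$27.5 billion

Discount-window repayment $79 billion: Bank of Canada balance sheet contracts → −$79B.
OMO purchase (from banks) $23.5 billion: Bank of Canada balance sheet expands → +$23.5B.
Asset purchase (from non-banks) $28 billion: Bank of Canada balance sheet expands → +$28B.
Currency deposit $67.5 billion: just a shift between currency and reserves — both are base money → 0.
Net: −79 + 23.5 + 28 + 0 = -$27.5 billion.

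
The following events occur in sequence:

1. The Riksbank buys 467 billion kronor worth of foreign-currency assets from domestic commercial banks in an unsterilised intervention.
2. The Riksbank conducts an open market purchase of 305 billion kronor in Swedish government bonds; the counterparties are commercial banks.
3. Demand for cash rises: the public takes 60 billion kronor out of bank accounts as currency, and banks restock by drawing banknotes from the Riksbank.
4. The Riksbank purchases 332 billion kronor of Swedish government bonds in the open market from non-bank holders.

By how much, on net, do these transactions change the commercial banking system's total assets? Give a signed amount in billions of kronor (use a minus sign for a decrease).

+272 billion

FX purchase 467 billion kronor: just an asset swap on bank balance sheets → 0.
OMO purchase (from banks) 305 billion kronor: just an asset swap on bank balance sheets → 0.
Currency withdrawal 60 billion kronor: bank balance sheets shrink → −60B.
Asset purchase (from non-banks) 332 billion kronor: bank balance sheets expand → +332B.
Net: 0 + 0 − 60 + 332 = +272 billion.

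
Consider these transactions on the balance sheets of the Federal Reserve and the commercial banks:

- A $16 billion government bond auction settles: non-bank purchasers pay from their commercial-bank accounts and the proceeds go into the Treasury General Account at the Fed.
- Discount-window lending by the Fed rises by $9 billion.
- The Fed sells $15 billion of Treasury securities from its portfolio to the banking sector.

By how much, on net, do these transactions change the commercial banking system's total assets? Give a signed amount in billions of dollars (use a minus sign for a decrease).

Government account inflow $16 billion: bank balance sheets shrink → −$16B.
Discount-window loan $9 billion: bank balance sheets expand → +$9B.
OMO sale (to banks) $15 billion: just an asset swap on bank balance sheets → 0.
Net: −16 + 9 + 0 = -$7 billion.

-$7 billion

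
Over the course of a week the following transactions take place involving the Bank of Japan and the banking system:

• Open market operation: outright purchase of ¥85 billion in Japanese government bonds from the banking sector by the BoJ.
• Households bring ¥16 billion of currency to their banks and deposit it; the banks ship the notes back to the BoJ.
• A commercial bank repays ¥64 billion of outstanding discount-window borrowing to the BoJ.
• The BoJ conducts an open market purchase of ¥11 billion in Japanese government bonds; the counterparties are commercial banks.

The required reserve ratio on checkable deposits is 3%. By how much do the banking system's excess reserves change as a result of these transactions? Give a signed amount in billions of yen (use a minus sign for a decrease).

OMO purchase (from banks) ¥85 billion: reserves +¥85B, deposits 0.
Currency deposit ¥16 billion: reserves +¥16B, deposits +¥16B.
Discount-window repayment ¥64 billion: reserves −¥64B, deposits 0.
OMO purchase (from banks) ¥11 billion: reserves +¥11B, deposits 0.
Totals: Δreserves = +¥48B, Δdeposits = +¥16B.
Δrequired reserves = 3% × +¥16B = +¥0.48B.
Δexcess reserves = Δreserves − Δrequired = +¥48B − (+¥0.48B) = +¥47.52 billion.

+¥47.52 billion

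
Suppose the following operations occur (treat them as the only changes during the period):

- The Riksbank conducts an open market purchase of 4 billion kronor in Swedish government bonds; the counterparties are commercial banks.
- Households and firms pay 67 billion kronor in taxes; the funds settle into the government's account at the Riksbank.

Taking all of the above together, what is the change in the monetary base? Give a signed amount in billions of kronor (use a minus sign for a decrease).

OMO purchase (from banks) 4 billion kronor: Riksbank balance sheet expands → +4B.
Government account inflow 67 billion kronor: reserves shift to a non-base liability → −67B.
Net: 4 − 67 = -63 billion.

-63 billion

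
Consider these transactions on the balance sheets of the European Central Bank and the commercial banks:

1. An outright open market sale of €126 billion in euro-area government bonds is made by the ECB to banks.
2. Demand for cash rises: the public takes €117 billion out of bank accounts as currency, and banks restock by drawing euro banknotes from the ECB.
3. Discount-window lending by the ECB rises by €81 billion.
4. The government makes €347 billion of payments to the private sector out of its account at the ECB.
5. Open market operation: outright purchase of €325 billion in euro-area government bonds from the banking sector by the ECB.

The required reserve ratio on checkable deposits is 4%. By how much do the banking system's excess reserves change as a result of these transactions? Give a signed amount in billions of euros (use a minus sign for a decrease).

OMO sale (to banks) €126 billion: reserves −€126B, deposits 0.
Currency withdrawal €117 billion: reserves −€117B, deposits −€117B.
Discount-window loan €81 billion: reserves +€81B, deposits 0.
Government spending €347 billion: reserves +€347B, deposits +€347B.
OMO purchase (from banks) €325 billion: reserves +€325B, deposits 0.
Totals: Δreserves = +€510B, Δdeposits = +€230B.
Δrequired reserves = 4% × +€230B = +€9.2B.
Δexcess reserves = Δreserves − Δrequired = +€510B − (+€9.2B) = +€500.8 billion.

+€500.8 billion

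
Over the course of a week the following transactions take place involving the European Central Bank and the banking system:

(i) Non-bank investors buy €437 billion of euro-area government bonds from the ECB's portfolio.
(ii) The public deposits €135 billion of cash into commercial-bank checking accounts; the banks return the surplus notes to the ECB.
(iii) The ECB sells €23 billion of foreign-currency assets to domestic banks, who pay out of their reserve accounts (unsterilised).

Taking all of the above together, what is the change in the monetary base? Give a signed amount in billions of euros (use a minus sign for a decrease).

-€460 billion

Asset sale (to non-banks) €437 billion: ECB balance sheet contracts → −€437B.
Currency deposit €135 billion: just a shift between currency and reserves — both are base money → 0.
FX sale €23 billion: ECB balance sheet contracts → −€23B.
Net: −437 + 0 − 23 = -€460 billion.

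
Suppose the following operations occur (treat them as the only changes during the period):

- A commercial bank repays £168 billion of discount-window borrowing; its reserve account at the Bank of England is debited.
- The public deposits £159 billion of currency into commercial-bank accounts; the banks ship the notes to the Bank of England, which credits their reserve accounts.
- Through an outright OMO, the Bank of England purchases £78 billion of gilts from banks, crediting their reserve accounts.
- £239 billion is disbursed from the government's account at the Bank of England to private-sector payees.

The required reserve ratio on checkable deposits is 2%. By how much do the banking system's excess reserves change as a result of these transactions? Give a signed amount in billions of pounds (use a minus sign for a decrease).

Discount-window repayment £168 billion: reserves −£168B, deposits 0.
Currency deposit £159 billion: reserves +£159B, deposits +£159B.
OMO purchase (from banks) £78 billion: reserves +£78B, deposits 0.
Government spending £239 billion: reserves +£239B, deposits +£239B.
Totals: Δreserves = +£308B, Δdeposits = +£398B.
Δrequired reserves = 2% × +£398B = +£7.96B.
Δexcess reserves = Δreserves − Δrequired = +£308B − (+£7.96B) = +£300.04 billion.

+£300.04 billion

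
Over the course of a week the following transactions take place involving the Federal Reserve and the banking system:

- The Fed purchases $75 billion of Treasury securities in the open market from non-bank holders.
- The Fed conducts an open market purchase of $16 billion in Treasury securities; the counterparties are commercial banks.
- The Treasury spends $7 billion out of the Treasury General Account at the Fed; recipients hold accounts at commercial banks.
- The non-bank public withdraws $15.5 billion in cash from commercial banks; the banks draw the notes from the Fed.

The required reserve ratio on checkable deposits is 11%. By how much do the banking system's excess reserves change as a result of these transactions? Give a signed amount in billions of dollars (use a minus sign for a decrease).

+$75.185 billion

Asset purchase (from non-banks) $75 billion: reserves +$75B, deposits +$75B.
OMO purchase (from banks) $16 billion: reserves +$16B, deposits 0.
Government spending $7 billion: reserves +$7B, deposits +$7B.
Currency withdrawal $15.5 billion: reserves −$15.5B, deposits −$15.5B.
Totals: Δreserves = +$82.5B, Δdeposits = +$66.5B.
Δrequired reserves = 11% × +$66.5B = +$7.315B.
Δexcess reserves = Δreserves − Δrequired = +$82.5B − (+$7.315B) = +$75.185 billion.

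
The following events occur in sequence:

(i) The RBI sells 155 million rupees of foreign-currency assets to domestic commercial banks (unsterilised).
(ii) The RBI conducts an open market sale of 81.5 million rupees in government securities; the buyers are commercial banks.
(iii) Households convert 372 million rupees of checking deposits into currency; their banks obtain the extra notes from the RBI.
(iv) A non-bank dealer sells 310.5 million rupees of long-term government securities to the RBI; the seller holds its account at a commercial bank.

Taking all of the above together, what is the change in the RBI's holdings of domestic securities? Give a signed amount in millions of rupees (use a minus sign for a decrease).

FX sale 155 million rupees: the RBI's securities portfolio is untouched → 0.
OMO sale (to banks) 81.5 million rupees: securities removed from the RBI's portfolio → −81.5M.
Currency withdrawal 372 million rupees: the RBI's securities portfolio is untouched → 0.
Asset purchase (from non-banks) 310.5 million rupees: securities added to the RBI's portfolio → +310.5M.
Net: 0 − 81.5 + 0 + 310.5 = +229 million.

+229 million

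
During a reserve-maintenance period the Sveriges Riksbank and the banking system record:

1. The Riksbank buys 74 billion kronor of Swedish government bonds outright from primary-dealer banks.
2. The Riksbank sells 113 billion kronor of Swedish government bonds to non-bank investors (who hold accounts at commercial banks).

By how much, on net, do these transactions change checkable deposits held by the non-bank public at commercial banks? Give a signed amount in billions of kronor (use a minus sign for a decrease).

Riksbank balance sheet:
  Assets:      Securities −39B
  Liabilities: Bank reserves −39B
Commercial banking system:
  Assets:      Reserves at CB −39B, Securities −74B
  Liabilities: Checkable deposits −113B
So the change in checkable deposits held by the non-bank public at commercial banks is -113 billion.

-113 billion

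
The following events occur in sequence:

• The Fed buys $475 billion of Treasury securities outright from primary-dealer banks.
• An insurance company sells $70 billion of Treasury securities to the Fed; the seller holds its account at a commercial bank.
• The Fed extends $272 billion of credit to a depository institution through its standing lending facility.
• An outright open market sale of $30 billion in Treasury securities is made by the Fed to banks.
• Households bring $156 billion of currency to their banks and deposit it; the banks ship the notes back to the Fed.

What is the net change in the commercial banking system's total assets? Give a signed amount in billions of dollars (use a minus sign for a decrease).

+$498 billion

OMO purchase (from banks) $475 billion: just an asset swap on bank balance sheets → 0.
Asset purchase (from non-banks) $70 billion: bank balance sheets expand → +$70B.
Discount-window loan $272 billion: bank balance sheets expand → +$272B.
OMO sale (to banks) $30 billion: just an asset swap on bank balance sheets → 0.
Currency deposit $156 billion: bank balance sheets expand → +$156B.
Net: 0 + 70 + 272 + 0 + 156 = +$498 billion.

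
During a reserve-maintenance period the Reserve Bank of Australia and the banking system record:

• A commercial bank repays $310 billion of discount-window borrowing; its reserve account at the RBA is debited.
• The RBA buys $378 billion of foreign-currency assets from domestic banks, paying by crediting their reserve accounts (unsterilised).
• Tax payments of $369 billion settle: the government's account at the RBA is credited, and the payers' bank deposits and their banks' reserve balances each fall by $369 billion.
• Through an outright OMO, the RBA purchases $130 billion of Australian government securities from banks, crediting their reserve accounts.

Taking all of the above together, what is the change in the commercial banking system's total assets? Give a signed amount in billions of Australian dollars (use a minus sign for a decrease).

-$679 billion

RBA balance sheet:
  Assets:      Securities +$130B, Loans to banks −$310B, Foreign assets +$378B
  Liabilities: Bank reserves −$171B, Government deposits +$369B
Commercial banking system:
  Assets:      Reserves at CB −$171B, Securities −$130B, Foreign assets −$378B
  Liabilities: Checkable deposits −$369B, Borrowings from CB −$310B
Change in total bank assets = -$679 billion.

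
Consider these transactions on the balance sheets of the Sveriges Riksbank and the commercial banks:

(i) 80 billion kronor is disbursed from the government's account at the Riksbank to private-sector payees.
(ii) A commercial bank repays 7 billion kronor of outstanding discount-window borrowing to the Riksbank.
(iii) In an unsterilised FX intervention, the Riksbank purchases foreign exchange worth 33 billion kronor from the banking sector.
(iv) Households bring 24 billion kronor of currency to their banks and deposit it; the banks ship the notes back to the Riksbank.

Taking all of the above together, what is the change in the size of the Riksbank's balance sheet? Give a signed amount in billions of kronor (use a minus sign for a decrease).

+26 billion

Government spending 80 billion kronor: only the composition of liabilities changes → 0.
Discount-window repayment 7 billion kronor: a Riksbank asset is shed → −7B.
FX purchase 33 billion kronor: a Riksbank asset is acquired → +33B.
Currency deposit 24 billion kronor: only the composition of liabilities changes → 0.
Net: 0 − 7 + 33 + 0 = +26 billion.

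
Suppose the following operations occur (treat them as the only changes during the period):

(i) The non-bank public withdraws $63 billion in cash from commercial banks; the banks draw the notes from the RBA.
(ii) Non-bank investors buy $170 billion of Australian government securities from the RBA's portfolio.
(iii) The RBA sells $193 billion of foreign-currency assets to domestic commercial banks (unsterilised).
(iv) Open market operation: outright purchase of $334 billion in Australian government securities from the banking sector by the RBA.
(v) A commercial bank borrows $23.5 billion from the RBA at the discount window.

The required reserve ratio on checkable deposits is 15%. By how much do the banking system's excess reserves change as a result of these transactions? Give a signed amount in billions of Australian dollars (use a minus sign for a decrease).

Currency withdrawal $63 billion: reserves −$63B, deposits −$63B.
Asset sale (to non-banks) $170 billion: reserves −$170B, deposits −$170B.
FX sale $193 billion: reserves −$193B, deposits 0.
OMO purchase (from banks) $334 billion: reserves +$334B, deposits 0.
Discount-window loan $23.5 billion: reserves +$23.5B, deposits 0.
Totals: Δreserves = −$68.5B, Δdeposits = −$233B.
Δrequired reserves = 15% × −$233B = −$34.95B.
Δexcess reserves = Δreserves − Δrequired = −$68.5B − (−$34.95B) = -$33.55 billion.

-$33.55 billion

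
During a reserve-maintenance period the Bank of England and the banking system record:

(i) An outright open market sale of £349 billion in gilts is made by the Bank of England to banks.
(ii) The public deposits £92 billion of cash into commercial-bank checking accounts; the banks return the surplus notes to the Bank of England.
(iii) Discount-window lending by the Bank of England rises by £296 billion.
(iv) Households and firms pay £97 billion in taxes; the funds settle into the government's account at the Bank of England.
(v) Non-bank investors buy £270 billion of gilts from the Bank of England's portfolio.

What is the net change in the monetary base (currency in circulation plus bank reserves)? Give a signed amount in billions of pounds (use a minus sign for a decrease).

OMO sale (to banks) £349 billion: Bank of England balance sheet contracts → −£349B.
Currency deposit £92 billion: just a shift between currency and reserves — both are base money → 0.
Discount-window loan £296 billion: Bank of England balance sheet expands → +£296B.
Government account inflow £97 billion: reserves shift to a non-base liability → −£97B.
Asset sale (to non-banks) £270 billion: Bank of England balance sheet contracts → −£270B.
Net: −349 + 0 + 296 − 97 − 270 = -£420 billion.

-£420 billion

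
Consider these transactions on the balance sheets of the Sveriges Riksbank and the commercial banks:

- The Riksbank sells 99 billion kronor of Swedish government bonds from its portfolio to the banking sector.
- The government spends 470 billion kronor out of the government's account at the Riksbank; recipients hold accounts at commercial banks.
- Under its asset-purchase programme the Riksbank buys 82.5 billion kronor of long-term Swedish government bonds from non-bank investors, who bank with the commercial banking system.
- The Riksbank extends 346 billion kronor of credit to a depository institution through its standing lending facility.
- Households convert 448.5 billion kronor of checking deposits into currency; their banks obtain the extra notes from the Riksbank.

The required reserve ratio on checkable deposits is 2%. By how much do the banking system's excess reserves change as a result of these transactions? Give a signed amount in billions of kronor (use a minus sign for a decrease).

OMO sale (to banks) 99 billion kronor: reserves −99B, deposits 0.
Government spending 470 billion kronor: reserves +470B, deposits +470B.
Asset purchase (from non-banks) 82.5 billion kronor: reserves +82.5B, deposits +82.5B.
Discount-window loan 346 billion kronor: reserves +346B, deposits 0.
Currency withdrawal 448.5 billion kronor: reserves −448.5B, deposits −448.5B.
Totals: Δreserves = +351B, Δdeposits = +104B.
Δrequired reserves = 2% × +104B = +2.08B.
Δexcess reserves = Δreserves − Δrequired = +351B − (+2.08B) = +348.92 billion.

+348.92 billion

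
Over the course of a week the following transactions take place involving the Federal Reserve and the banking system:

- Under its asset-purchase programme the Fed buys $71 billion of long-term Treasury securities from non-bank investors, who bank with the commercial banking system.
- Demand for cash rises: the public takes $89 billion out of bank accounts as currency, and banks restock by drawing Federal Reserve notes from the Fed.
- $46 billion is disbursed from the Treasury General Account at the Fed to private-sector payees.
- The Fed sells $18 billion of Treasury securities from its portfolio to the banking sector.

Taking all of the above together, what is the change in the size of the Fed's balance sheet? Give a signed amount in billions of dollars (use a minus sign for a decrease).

Fed balance sheet:
  Assets:      Securities +$53B
  Liabilities: Bank reserves +$10B, Currency in circulation +$89B, Government deposits −$46B
Commercial banking system:
  Assets:      Reserves at CB +$10B, Securities +$18B
  Liabilities: Checkable deposits +$28B
Change in total Fed assets = +$53 billion.

+$53 billion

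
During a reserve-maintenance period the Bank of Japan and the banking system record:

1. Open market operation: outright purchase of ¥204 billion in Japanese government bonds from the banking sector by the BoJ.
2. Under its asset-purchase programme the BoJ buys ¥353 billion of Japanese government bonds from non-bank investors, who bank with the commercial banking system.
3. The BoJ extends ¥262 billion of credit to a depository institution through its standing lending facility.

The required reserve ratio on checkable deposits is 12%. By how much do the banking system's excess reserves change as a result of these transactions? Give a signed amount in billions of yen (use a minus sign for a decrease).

+¥776.64 billion

OMO purchase (from banks) ¥204 billion: reserves +¥204B, deposits 0.
Asset purchase (from non-banks) ¥353 billion: reserves +¥353B, deposits +¥353B.
Discount-window loan ¥262 billion: reserves +¥262B, deposits 0.
Totals: Δreserves = +¥819B, Δdeposits = +¥353B.
Δrequired reserves = 12% × +¥353B = +¥42.36B.
Δexcess reserves = Δreserves − Δrequired = +¥819B − (+¥42.36B) = +¥776.64 billion.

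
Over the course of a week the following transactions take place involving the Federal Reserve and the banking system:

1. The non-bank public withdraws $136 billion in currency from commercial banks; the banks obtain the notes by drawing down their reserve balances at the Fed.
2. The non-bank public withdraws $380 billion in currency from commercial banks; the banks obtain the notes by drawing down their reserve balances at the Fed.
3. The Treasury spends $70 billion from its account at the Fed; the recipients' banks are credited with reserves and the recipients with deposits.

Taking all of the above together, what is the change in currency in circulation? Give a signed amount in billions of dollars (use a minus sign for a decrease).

Currency withdrawal $136 billion: notes leave the central bank → +$136B.
Currency withdrawal $380 billion: notes leave the central bank → +$380B.
Government spending $70 billion: no currency enters or leaves circulation → 0.
Net: 136 + 380 + 0 = +$516 billion.

+$516 billion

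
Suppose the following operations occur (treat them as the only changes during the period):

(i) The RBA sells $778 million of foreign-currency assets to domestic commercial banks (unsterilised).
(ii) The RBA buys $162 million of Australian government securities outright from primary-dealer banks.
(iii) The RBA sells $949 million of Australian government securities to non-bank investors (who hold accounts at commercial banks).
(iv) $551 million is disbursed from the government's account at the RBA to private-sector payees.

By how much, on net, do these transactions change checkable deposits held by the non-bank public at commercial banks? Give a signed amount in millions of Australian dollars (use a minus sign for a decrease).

-$398 million

RBA balance sheet:
  Assets:      Securities −$787M, Foreign assets −$778M
  Liabilities: Bank reserves −$1014M, Government deposits −$551M
Commercial banking system:
  Assets:      Reserves at CB −$1014M, Securities −$162M, Foreign assets +$778M
  Liabilities: Checkable deposits −$398M
So the change in checkable deposits held by the non-bank public at commercial banks is -$398 million.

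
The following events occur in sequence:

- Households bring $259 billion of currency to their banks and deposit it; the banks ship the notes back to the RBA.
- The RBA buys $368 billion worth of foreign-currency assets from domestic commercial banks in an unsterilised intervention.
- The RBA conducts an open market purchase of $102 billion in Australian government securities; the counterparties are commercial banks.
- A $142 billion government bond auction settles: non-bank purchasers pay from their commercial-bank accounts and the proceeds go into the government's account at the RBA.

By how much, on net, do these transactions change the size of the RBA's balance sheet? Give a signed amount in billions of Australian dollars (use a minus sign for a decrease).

RBA balance sheet:
  Assets:      Securities +$102B, Foreign assets +$368B
  Liabilities: Bank reserves +$587B, Currency in circulation −$259B, Government deposits +$142B
Commercial banking system:
  Assets:      Reserves at CB +$587B, Securities −$102B, Foreign assets −$368B
  Liabilities: Checkable deposits +$117B
Change in total RBA assets = +$470 billion.

+$470 billion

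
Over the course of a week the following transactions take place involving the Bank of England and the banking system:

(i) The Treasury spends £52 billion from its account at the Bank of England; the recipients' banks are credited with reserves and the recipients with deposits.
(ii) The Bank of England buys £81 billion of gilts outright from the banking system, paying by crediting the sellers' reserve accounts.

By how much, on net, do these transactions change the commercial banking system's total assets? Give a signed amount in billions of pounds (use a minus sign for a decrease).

Bank of England balance sheet:
  Assets:      Securities +£81B
  Liabilities: Bank reserves +£133B, Government deposits −£52B
Commercial banking system:
  Assets:      Reserves at CB +£133B, Securities −£81B
  Liabilities: Checkable deposits +£52B
Change in total bank assets = +£52 billion.

+£52 billion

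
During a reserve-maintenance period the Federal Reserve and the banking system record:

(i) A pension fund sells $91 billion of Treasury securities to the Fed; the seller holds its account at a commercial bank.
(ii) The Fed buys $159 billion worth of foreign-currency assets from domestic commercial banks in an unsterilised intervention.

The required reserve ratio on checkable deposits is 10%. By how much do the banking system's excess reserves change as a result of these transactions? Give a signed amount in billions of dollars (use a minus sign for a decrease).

+$240.9 billion

Asset purchase (from non-banks) $91 billion: reserves +$91B, deposits +$91B.
FX purchase $159 billion: reserves +$159B, deposits 0.
Totals: Δreserves = +$250B, Δdeposits = +$91B.
Δrequired reserves = 10% × +$91B = +$9.1B.
Δexcess reserves = Δreserves − Δrequired = +$250B − (+$9.1B) = +$240.9 billion.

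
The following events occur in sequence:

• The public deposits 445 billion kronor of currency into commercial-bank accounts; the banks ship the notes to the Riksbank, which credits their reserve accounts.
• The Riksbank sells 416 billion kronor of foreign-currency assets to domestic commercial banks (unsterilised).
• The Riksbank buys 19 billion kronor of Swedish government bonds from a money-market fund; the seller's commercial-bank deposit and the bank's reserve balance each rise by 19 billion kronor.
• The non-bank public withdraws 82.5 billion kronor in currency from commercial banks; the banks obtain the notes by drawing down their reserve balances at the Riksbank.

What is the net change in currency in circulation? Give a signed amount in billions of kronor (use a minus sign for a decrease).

-362.5 billion

Currency deposit 445 billion kronor: notes return to the central bank → −445B.
FX sale 416 billion kronor: no currency enters or leaves circulation → 0.
Asset purchase (from non-banks) 19 billion kronor: no currency enters or leaves circulation → 0.
Currency withdrawal 82.5 billion kronor: notes leave the central bank → +82.5B.
Net: −445 + 0 + 0 + 82.5 = -362.5 billion.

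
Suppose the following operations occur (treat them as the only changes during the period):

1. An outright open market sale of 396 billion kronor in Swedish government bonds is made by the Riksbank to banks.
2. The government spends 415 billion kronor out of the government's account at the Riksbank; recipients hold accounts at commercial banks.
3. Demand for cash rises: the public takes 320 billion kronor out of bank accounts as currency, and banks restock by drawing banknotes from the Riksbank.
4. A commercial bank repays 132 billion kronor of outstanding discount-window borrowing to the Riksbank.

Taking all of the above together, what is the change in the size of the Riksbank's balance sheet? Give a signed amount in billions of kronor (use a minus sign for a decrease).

OMO sale (to banks) 396 billion kronor: a Riksbank asset is shed → −396B.
Government spending 415 billion kronor: only the composition of liabilities changes → 0.
Currency withdrawal 320 billion kronor: only the composition of liabilities changes → 0.
Discount-window repayment 132 billion kronor: a Riksbank asset is shed → −132B.
Net: −396 + 0 + 0 − 132 = -528 billion.

-528 billion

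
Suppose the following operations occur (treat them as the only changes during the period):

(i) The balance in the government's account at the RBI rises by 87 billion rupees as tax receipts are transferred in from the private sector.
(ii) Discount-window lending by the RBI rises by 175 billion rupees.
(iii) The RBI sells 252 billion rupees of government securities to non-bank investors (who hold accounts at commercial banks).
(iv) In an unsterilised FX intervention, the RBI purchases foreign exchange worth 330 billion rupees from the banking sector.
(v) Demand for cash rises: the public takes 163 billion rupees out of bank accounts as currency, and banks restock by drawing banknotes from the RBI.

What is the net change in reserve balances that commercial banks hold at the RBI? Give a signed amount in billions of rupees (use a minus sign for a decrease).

+3 billion

Government account inflow 87 billion rupees: funds move from bank reserves into the government account → −87B.
Discount-window loan 175 billion rupees: the loan is credited to the bank's reserve account → +175B.
Asset sale (to non-banks) 252 billion rupees: the non-bank buyers' banks settle from reserves → −252B.
FX purchase 330 billion rupees: the RBI pays by crediting reserve accounts → +330B.
Currency withdrawal 163 billion rupees: banks swap reserves for currency → −163B.
Net: −87 + 175 − 252 + 330 − 163 = +3 billion.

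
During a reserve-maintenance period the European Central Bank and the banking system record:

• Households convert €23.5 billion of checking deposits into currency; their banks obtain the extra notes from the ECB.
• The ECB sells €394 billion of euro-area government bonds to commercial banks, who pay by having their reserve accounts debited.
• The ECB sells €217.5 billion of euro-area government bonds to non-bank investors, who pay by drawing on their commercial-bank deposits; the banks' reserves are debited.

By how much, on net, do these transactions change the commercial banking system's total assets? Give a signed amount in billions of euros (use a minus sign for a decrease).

-€241 billion

ECB balance sheet:
  Assets:      Securities −€611.5B
  Liabilities: Bank reserves −€635B, Currency in circulation +€23.5B
Commercial banking system:
  Assets:      Reserves at CB −€635B, Securities +€394B
  Liabilities: Checkable deposits −€241B
Change in total bank assets = -€241 billion.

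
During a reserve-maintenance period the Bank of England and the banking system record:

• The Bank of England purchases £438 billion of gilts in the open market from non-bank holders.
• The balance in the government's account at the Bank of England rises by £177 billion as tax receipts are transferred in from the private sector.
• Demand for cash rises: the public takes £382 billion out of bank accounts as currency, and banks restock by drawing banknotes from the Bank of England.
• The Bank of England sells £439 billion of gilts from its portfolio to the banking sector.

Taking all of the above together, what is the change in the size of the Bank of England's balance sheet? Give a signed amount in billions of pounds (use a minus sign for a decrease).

-£1 billion

Bank of England balance sheet:
  Assets:      Securities −£1B
  Liabilities: Bank reserves −£560B, Currency in circulation +£382B, Government deposits +£177B
Commercial banking system:
  Assets:      Reserves at CB −£560B, Securities +£439B
  Liabilities: Checkable deposits −£121B
Change in total Bank of England assets = -£1 billion.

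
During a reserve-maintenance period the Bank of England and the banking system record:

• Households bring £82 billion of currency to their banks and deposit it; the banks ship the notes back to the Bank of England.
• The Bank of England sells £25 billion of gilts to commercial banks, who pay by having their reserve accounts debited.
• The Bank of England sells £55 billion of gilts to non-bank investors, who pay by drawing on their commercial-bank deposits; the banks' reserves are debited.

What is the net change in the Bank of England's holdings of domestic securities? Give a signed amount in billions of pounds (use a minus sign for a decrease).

-£80 billion

Currency deposit £82 billion: the Bank of England's securities portfolio is untouched → 0.
OMO sale (to banks) £25 billion: securities removed from the Bank of England's portfolio → −£25B.
Asset sale (to non-banks) £55 billion: securities removed from the Bank of England's portfolio → −£55B.
Net: 0 − 25 − 55 = -£80 billion.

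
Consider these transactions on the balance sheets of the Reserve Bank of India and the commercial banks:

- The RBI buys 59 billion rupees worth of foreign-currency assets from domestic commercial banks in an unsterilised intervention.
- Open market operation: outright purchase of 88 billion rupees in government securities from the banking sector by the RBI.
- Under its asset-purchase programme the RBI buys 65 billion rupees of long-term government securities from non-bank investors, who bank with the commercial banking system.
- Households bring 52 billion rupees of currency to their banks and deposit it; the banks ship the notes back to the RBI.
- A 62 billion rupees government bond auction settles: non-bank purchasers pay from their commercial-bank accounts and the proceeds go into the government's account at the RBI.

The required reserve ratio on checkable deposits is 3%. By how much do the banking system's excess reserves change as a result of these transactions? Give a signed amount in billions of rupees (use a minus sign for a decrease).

+200.35 billion

FX purchase 59 billion rupees: reserves +59B, deposits 0.
OMO purchase (from banks) 88 billion rupees: reserves +88B, deposits 0.
Asset purchase (from non-banks) 65 billion rupees: reserves +65B, deposits +65B.
Currency deposit 52 billion rupees: reserves +52B, deposits +52B.
Government account inflow 62 billion rupees: reserves −62B, deposits −62B.
Totals: Δreserves = +202B, Δdeposits = +55B.
Δrequired reserves = 3% × +55B = +1.65B.
Δexcess reserves = Δreserves − Δrequired = +202B − (+1.65B) = +200.35 billion.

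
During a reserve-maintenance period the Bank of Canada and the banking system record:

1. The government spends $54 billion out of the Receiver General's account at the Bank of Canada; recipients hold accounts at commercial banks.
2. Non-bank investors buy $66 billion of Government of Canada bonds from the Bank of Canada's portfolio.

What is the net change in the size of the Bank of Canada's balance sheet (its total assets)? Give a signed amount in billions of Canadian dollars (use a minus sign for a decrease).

-$66 billion

Government spending $54 billion: only the composition of liabilities changes → 0.
Asset sale (to non-banks) $66 billion: a Bank of Canada asset is shed → −$66B.
Net: 0 − 66 = -$66 billion.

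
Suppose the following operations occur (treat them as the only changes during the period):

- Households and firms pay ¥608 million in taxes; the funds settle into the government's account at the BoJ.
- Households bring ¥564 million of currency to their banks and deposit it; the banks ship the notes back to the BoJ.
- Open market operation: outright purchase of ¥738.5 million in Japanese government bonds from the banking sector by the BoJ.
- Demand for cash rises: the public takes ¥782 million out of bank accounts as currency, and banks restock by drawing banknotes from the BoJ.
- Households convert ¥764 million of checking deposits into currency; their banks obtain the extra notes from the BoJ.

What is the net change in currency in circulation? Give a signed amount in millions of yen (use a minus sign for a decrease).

+¥982 million

Government account inflow ¥608 million: no currency enters or leaves circulation → 0.
Currency deposit ¥564 million: notes return to the central bank → −¥564M.
OMO purchase (from banks) ¥738.5 million: no currency enters or leaves circulation → 0.
Currency withdrawal ¥782 million: notes leave the central bank → +¥782M.
Currency withdrawal ¥764 million: notes leave the central bank → +¥764M.
Net: 0 − 564 + 0 + 782 + 764 = +¥982 million.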